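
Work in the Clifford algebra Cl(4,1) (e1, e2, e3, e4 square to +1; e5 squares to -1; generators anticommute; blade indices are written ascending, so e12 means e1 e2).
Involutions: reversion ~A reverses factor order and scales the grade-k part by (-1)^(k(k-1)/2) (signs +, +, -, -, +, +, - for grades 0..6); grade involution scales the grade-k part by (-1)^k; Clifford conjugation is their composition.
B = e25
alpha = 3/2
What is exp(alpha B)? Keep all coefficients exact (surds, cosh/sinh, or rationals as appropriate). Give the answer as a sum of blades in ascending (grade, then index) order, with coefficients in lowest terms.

B^2 = (1)^2*(e25)^2 = 1*(+1) = 1 (a basis 2-blade squares to minus the product of its generators' squares).
B^2 = 1 — hyperbolic case — the even/odd split gives cosh and sinh: l = 1, alpha*l = 3/2, so exp(alpha B) = cosh(3/2) + (sinh(3/2)/1)*B = cosh(3/2) + (sinh(3/2))*B.
Answer: cosh(3/2) + sinh(3/2)*e25


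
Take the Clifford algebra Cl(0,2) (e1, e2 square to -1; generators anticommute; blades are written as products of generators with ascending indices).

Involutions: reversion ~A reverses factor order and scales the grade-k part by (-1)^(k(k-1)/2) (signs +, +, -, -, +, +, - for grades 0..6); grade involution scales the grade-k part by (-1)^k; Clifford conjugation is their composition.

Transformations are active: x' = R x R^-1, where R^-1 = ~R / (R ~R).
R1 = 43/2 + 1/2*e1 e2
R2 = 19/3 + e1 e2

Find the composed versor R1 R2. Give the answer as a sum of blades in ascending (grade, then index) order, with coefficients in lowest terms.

Distribute over the terms of R1 (each basis-blade product reordered to ascending indices, repeated generators contracted through their squares):
(43/2) R2 = 817/6 + 43/2*e1 e2
(1/2*e1 e2) R2 = -1/2 + 19/6*e1 e2
Summing the partial products and collecting blades:
Answer: 407/3 + 74/3*e1 e2


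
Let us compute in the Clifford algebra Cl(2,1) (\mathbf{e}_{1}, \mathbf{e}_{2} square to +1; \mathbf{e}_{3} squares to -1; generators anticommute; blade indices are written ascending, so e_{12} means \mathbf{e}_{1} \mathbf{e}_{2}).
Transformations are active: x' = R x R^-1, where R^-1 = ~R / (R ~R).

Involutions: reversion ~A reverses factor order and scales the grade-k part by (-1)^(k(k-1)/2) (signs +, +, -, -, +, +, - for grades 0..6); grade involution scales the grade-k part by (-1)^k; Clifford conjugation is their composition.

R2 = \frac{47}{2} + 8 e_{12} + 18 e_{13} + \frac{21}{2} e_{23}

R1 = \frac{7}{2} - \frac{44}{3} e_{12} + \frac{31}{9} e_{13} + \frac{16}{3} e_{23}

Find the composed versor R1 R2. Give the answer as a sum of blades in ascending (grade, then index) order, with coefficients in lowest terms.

Distribute over the terms of R1 (each basis-blade product reordered to ascending indices, repeated generators contracted through their squares):
(\frac{7}{2}) R2 = \frac{329}{4} + 28 e_{12} + 63 e_{13} + \frac{147}{4} e_{23}
(-\frac{44}{3} e_{12}) R2 = \frac{352}{3} - \frac{1034}{3} e_{12} - 154 e_{13} + 264 e_{23}
(\frac{31}{9} e_{13}) R2 = 62 + \frac{217}{6} e_{12} + \frac{1457}{18} e_{13} + \frac{248}{9} e_{23}
(\frac{16}{3} e_{23}) R2 = 56 - 96 e_{12} - \frac{128}{3} e_{13} + \frac{376}{3} e_{23}
Summing the partial products and collecting blades:
Answer: \frac{3811}{12} - \frac{753}{2} e_{12} - \frac{949}{18} e_{13} + \frac{16331}{36} e_{23}


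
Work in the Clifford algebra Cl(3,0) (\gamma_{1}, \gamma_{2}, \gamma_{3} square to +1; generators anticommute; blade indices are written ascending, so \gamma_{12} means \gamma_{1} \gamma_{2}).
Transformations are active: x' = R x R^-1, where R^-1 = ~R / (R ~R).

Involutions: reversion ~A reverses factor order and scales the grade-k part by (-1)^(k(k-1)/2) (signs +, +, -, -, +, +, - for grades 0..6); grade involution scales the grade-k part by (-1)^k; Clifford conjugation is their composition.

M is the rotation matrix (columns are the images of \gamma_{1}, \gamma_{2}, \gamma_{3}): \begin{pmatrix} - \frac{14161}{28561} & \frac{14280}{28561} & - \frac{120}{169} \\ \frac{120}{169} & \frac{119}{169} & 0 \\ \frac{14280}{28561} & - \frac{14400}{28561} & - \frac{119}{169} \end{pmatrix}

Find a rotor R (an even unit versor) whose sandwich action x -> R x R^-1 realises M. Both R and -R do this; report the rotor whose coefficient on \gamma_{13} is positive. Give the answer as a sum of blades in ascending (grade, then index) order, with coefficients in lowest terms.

Method: write R = a + b12*\gamma_{12} + b13*\gamma_{13} + b23*\gamma_{23} with a^2 + b12^2 + b13^2 + b23^2 = 1 (so R^-1 = ~R). Expanding the columns R e_j ~R gives tr M = 4a^2 - 1 and, from the antisymmetric part, M21 - M12 = -4a*b12, M13 - M31 = 4a*b13, M32 - M23 = -4a*b23.
Here tr M = -\frac{14161}{28561}, so a^2 = (1 + tr M)/4 = \frac{3600}{28561} and a = ±\frac{60}{169}. Taking a = \frac{60}{169}: M21 - M12 = \frac{6000}{28561}, M13 - M31 = -\frac{34560}{28561}, M32 - M23 = -\frac{14400}{28561}, giving b12 = -\frac{25}{169}, b13 = -\frac{144}{169}, b23 = \frac{60}{169}, i.e. R = \frac{60}{169} - \frac{25}{169} \gamma_{12} - \frac{144}{169} \gamma_{13} + \frac{60}{169} \gamma_{23}.
Its \gamma_{13} coefficient is negative, so report the other preimage -R.
Answer: -\frac{60}{169} + \frac{25}{169} \gamma_{12} + \frac{144}{169} \gamma_{13} - \frac{60}{169} \gamma_{23}. Note: both R and -R realise this M (trace -\frac{14161}{28561}); the covering map identifies them, and the \gamma_{13}-coefficient sign is the tie-breaker.


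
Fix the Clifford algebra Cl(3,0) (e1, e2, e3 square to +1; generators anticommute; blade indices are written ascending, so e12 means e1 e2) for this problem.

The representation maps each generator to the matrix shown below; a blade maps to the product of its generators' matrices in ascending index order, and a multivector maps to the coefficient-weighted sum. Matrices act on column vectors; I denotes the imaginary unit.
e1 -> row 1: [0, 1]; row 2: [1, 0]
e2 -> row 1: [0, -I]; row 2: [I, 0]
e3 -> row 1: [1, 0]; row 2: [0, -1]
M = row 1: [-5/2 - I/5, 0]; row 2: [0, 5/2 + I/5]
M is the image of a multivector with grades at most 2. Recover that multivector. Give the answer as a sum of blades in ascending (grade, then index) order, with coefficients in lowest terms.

Method: 1, rho(e1), rho(e2), rho(e3) form a trace-orthogonal basis of the 2x2 complex matrices (tr(X Y) = 2 if X = Y, else 0), so M = m0*1 + m1*rho(e1) + m2*rho(e2) + m3*rho(e3) with m0 = tr(M)/2 = 0, m1 = tr(M rho(e1))/2 = 0, m2 = tr(M rho(e2))/2 = 0, m3 = tr(M rho(e3))/2 = -5/2 - I/5.
Multiplying table entries, the bivector images are rho(e12) = I*rho(e3), rho(e13) = -I*rho(e2), rho(e23) = I*rho(e1); with real blade coefficients the real parts of m0..m3 are the coefficients of 1, e1, e2, e3 and the imaginary parts give the bivectors (e23: Im m1, e13: -Im m2, e12: Im m3).
Answer: -5/2*e3 - 1/5*e12


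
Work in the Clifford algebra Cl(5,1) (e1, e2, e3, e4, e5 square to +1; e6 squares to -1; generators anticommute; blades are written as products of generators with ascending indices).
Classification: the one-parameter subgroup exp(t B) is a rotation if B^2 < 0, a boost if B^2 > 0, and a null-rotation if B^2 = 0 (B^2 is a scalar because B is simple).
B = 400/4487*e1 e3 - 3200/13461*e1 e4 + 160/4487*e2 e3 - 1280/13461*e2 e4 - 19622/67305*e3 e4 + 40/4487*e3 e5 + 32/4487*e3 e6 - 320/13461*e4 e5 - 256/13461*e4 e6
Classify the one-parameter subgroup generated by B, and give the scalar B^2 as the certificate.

B^2 term by term: the squares give (400/4487)^2*(e1 e3)^2 + (-3200/13461)^2*(e1 e4)^2 + (160/4487)^2*(e2 e3)^2 + (-1280/13461)^2*(e2 e4)^2 + (-19622/67305)^2*(e3 e4)^2 + (40/4487)^2*(e3 e5)^2 + (32/4487)^2*(e3 e6)^2 + (-320/13461)^2*(e4 e5)^2 + (-256/13461)^2*(e4 e6)^2 = 160000/20133169*(-1) + 10240000/181198521*(-1) + 25600/20133169*(-1) + 1638400/181198521*(-1) + 385022884/4529963025*(-1) + 1600/20133169*(-1) + 1024/20133169*(+1) + 102400/181198521*(-1) + 65536/181198521*(+1) = -4/25 (each basis 2-blade squares to minus the product of its generators' squares); cross terms between blades sharing an index anticommute and cancel; the commuting (index-disjoint) pairs give grade-4 terms 2*c*c'*(blade product), which cancel blade by blade — e1 e2 e3 e4: 1024000/60399507 - 1024000/60399507 = 0; e1 e3 e4 e5: -256000/60399507 + 256000/60399507 = 0; e1 e3 e4 e6: -204800/60399507 + 204800/60399507 = 0; e2 e3 e4 e5: -102400/60399507 + 102400/60399507 = 0; e2 e3 e4 e6: -81920/60399507 + 81920/60399507 = 0; e3 e4 e5 e6: 20480/60399507 - 20480/60399507 = 0 — confirming B is simple. So B^2 = -4/25.
Answer: rotation, certificate B^2 = -4/25. The invariant at work: B^2 = -4/25 is unchanged by conjugation, hence its sign classifies the subgroup whatever basis B is written in.


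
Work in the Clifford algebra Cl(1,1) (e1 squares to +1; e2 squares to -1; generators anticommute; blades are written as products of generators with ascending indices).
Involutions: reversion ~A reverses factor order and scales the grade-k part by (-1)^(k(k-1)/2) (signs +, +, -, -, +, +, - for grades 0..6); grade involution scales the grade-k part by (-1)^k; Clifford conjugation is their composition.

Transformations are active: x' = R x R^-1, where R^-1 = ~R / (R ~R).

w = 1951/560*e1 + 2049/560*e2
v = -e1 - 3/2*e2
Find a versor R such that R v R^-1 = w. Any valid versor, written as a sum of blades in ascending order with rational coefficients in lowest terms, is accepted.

Reasoning: v^2 = w^2 = -5/4 since conjugation preserves the quadratic form; R = v + w = 1391/560*e1 + 1209/560*e2 is then valid when invertible, keeping its own part and reversing (v - w)/2.
Answer: 1391/560*e1 + 1209/560*e2


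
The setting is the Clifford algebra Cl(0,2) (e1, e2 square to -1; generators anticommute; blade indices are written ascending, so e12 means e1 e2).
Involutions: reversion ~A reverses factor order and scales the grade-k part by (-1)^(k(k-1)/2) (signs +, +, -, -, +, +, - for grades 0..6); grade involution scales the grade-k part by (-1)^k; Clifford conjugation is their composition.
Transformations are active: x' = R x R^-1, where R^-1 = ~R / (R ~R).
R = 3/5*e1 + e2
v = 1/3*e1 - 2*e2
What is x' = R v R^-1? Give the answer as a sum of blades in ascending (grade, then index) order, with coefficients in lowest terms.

~R = 3/5*e1 + e2, and R ~R = -34/25, so R^-1 = ~R / (-34/25).
R v = 9/5 - 23/15*e12
Answer: -98/51*e1 - 11/17*e2


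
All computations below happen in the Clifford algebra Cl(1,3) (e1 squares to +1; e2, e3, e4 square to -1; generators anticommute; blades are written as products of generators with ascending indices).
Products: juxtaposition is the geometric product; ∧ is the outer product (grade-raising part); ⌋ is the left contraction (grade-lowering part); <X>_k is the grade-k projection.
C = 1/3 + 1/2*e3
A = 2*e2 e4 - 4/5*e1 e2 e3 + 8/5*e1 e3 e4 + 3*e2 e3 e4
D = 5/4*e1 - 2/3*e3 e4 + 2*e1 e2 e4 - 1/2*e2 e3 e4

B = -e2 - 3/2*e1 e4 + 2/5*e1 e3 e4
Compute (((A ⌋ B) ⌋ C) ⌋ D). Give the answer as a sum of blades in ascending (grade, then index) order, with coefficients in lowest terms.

step 1: -16/25
step 2: -16/75 - 8/25*e3
step 3: -4/15*e1 - 16/75*e4 + 4/25*e2 e4 + 32/225*e3 e4 - 32/75*e1 e2 e4 + 8/75*e2 e3 e4
Answer: -4/15*e1 - 16/75*e4 + 4/25*e2 e4 + 32/225*e3 e4 - 32/75*e1 e2 e4 + 8/75*e2 e3 e4


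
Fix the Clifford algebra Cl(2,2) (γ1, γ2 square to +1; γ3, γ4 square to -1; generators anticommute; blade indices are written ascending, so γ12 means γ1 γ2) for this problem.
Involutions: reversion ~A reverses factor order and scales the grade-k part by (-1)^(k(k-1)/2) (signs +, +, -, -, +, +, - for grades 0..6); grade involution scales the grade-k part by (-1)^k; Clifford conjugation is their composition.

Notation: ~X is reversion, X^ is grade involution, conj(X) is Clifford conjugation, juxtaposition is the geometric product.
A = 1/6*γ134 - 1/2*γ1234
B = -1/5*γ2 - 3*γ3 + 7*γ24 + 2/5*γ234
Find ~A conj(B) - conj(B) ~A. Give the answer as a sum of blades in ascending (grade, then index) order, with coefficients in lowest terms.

first term: 1/5*γ1 + 1/15*γ12 - 7/2*γ13 - 1/2*γ14 - 7/6*γ123 - 3/2*γ124 - 1/10*γ134 - 1/30*γ1234
second term: -1/5*γ1 - 1/15*γ12 - 7/2*γ13 - 1/2*γ14 + 7/6*γ123 + 3/2*γ124 + 1/10*γ134 + 1/30*γ1234
Answer: 2/5*γ1 + 2/15*γ12 - 7/3*γ123 - 3*γ124 - 1/5*γ134 - 1/15*γ1234


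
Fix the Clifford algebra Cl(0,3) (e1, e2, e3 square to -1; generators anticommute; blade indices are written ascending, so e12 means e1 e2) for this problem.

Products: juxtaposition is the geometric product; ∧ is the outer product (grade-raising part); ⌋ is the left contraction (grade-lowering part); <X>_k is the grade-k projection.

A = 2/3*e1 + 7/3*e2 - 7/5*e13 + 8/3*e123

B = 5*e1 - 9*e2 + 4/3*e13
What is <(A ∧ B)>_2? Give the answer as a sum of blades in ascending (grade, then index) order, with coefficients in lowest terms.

step 1: -53/3*e12 - 707/45*e123
step 2: -53/3*e12
Answer: -53/3*e12


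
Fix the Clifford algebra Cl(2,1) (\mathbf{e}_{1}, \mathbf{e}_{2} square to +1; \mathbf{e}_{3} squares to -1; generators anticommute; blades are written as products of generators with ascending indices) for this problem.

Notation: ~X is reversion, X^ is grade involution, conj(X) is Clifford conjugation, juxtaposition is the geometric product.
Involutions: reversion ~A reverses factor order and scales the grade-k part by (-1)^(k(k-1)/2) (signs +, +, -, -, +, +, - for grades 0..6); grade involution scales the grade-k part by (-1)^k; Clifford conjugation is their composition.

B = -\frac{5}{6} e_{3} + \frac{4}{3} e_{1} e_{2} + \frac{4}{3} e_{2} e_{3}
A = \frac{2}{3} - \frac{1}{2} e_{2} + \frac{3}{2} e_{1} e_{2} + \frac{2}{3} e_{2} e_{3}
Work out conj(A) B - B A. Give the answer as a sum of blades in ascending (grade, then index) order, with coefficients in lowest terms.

first term: \frac{10}{9} - \frac{2}{3} e_{1} - \frac{5}{9} e_{2} + \frac{1}{9} e_{3} + \frac{8}{9} e_{1} e_{2} - \frac{10}{9} e_{1} e_{3} + \frac{17}{36} e_{2} e_{3} + \frac{5}{4} e_{1} e_{2} e_{3}
second term: -\frac{10}{9} - \frac{2}{3} e_{1} - \frac{5}{9} e_{2} + \frac{1}{9} e_{3} + \frac{8}{9} e_{1} e_{2} - \frac{10}{9} e_{1} e_{3} + \frac{17}{36} e_{2} e_{3} - \frac{5}{4} e_{1} e_{2} e_{3}
Answer: \frac{20}{9} + \frac{5}{2} e_{1} e_{2} e_{3}


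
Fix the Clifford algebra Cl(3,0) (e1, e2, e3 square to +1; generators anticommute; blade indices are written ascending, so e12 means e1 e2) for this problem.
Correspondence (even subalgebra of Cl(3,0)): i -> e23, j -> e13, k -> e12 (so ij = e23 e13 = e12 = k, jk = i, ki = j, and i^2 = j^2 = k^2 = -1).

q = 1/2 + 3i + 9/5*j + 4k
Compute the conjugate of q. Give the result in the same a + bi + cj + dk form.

In blades: q = 1/2 + 4*e12 + 9/5*e13 + 3*e23.
Quaternion conjugation is reversion on the even subalgebra: the scalar is fixed and every grade-2 blade flips sign, giving 1/2 - 4*e12 - 9/5*e13 - 3*e23; translating back:
Answer: 1/2 - 3i - 9/5*j - 4k


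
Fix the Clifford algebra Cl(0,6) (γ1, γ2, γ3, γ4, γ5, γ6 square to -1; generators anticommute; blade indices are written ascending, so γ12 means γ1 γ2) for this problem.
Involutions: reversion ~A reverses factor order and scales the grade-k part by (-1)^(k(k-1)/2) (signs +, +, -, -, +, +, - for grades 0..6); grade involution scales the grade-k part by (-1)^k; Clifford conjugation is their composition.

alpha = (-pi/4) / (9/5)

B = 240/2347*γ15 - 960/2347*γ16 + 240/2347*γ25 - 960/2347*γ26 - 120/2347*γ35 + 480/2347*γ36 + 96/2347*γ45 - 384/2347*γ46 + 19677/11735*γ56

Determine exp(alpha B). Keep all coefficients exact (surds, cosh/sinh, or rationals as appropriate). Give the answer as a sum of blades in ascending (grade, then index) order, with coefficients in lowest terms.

B^2 term by term: the squares give (240/2347)^2*(γ15)^2 + (-960/2347)^2*(γ16)^2 + (240/2347)^2*(γ25)^2 + (-960/2347)^2*(γ26)^2 + (-120/2347)^2*(γ35)^2 + (480/2347)^2*(γ36)^2 + (96/2347)^2*(γ45)^2 + (-384/2347)^2*(γ46)^2 + (19677/11735)^2*(γ56)^2 = 57600/5508409*(-1) + 921600/5508409*(-1) + 57600/5508409*(-1) + 921600/5508409*(-1) + 14400/5508409*(-1) + 230400/5508409*(-1) + 9216/5508409*(-1) + 147456/5508409*(-1) + 387184329/137710225*(-1) = -81/25 (each basis 2-blade squares to minus the product of its generators' squares); cross terms between blades sharing an index anticommute and cancel; the commuting (index-disjoint) pairs give grade-4 terms 2*c*c'*(blade product), which cancel blade by blade — γ1256: 460800/5508409 - 460800/5508409 = 0; γ1356: -230400/5508409 + 230400/5508409 = 0; γ1456: 184320/5508409 - 184320/5508409 = 0; γ2356: -230400/5508409 + 230400/5508409 = 0; γ2456: 184320/5508409 - 184320/5508409 = 0; γ3456: -92160/5508409 + 92160/5508409 = 0 — confirming B is simple. So B^2 = -81/25.
B^2 = -81/25 — a negative square means the series sums to a rotation: l = 9/5, alpha*l = -pi/4, so exp(alpha B) = cos(-pi/4) + (sin(-pi/4)/(9/5))*B = sqrt(2)/2 + (-5*sqrt(2)/18)*B.
Answer: sqrt(2)/2 - 200*sqrt(2)/7041*γ15 + 800*sqrt(2)/7041*γ16 - 200*sqrt(2)/7041*γ25 + 800*sqrt(2)/7041*γ26 + 100*sqrt(2)/7041*γ35 - 400*sqrt(2)/7041*γ36 - 80*sqrt(2)/7041*γ45 + 320*sqrt(2)/7041*γ46 - 6559*sqrt(2)/14082*γ56


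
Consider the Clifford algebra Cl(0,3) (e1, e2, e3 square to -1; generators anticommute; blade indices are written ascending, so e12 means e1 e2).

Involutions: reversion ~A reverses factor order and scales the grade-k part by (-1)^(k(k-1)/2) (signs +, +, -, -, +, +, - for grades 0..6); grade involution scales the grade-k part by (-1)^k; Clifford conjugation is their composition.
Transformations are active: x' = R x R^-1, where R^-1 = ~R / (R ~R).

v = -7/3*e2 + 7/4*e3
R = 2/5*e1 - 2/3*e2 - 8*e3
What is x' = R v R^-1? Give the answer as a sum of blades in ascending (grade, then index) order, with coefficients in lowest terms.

~R = 2/5*e1 - 2/3*e2 - 8*e3, and R ~R = -14536/225, so R^-1 = ~R / (-14536/225).
R v = 112/9 - 14/15*e12 + 7/10*e13 - 119/6*e23
Answer: -280/1817*e1 + 14119/5451*e2 + 9681/7268*e3


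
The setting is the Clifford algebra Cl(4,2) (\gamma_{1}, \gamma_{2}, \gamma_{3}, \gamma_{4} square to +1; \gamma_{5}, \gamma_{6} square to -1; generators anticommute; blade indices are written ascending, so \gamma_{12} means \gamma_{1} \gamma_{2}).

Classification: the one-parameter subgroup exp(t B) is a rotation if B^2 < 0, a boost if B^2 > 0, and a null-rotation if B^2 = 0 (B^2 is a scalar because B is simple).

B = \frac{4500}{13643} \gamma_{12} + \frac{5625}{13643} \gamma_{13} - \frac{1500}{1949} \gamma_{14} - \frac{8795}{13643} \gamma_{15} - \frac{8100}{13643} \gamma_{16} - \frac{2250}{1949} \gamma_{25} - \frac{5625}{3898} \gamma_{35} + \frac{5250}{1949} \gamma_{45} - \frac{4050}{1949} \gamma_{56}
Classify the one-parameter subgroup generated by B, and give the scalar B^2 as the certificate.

B^2 term by term: the squares give (\frac{4500}{13643})^2*(\gamma_{12})^2 + (\frac{5625}{13643})^2*(\gamma_{13})^2 + (-\frac{1500}{1949})^2*(\gamma_{14})^2 + (-\frac{8795}{13643})^2*(\gamma_{15})^2 + (-\frac{8100}{13643})^2*(\gamma_{16})^2 + (-\frac{2250}{1949})^2*(\gamma_{25})^2 + (-\frac{5625}{3898})^2*(\gamma_{35})^2 + (\frac{5250}{1949})^2*(\gamma_{45})^2 + (-\frac{4050}{1949})^2*(\gamma_{56})^2 = \frac{20250000}{186131449}*(-1) + \frac{31640625}{186131449}*(-1) + \frac{2250000}{3798601}*(-1) + \frac{77352025}{186131449}*(+1) + \frac{65610000}{186131449}*(+1) + \frac{5062500}{3798601}*(+1) + \frac{31640625}{15194404}*(+1) + \frac{27562500}{3798601}*(+1) + \frac{16402500}{3798601}*(-1) = \frac{25}{4} (each basis 2-blade squares to minus the product of its generators' squares); cross terms between blades sharing an index anticommute and cancel; the commuting (index-disjoint) pairs give grade-4 terms 2*c*c'*(blade product), which cancel blade by blade — \gamma_{1235}: -\frac{25312500}{26590207} + \frac{25312500}{26590207} = 0; \gamma_{1245}: \frac{6750000}{3798601} - \frac{6750000}{3798601} = 0; \gamma_{1256}: -\frac{36450000}{26590207} + \frac{36450000}{26590207} = 0; \gamma_{1345}: \frac{8437500}{3798601} - \frac{8437500}{3798601} = 0; \gamma_{1356}: -\frac{45562500}{26590207} + \frac{45562500}{26590207} = 0; \gamma_{1456}: \frac{12150000}{3798601} - \frac{12150000}{3798601} = 0 — confirming B is simple. So B^2 = \frac{25}{4}.
Answer: boost, certificate B^2 = \frac{25}{4}. The class reads off the invariant scalar \frac{25}{4} directly.


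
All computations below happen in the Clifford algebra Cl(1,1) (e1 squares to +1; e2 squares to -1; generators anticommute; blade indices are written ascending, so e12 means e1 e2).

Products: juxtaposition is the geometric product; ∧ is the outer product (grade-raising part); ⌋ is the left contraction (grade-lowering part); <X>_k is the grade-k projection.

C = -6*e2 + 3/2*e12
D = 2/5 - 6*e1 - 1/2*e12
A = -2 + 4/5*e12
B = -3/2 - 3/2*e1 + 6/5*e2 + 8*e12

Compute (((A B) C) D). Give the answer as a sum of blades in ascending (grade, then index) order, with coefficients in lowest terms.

step 1: 47/5 + 51/25*e1 - 6/5*e2 - 86/5*e12
step 2: -33 - 105*e1 - 2667/50*e2 + 93/50*e12
step 3: 61587/100 + 18267/100*e1 + 10581/250*e2 - 75699/250*e12
Answer: 61587/100 + 18267/100*e1 + 10581/250*e2 - 75699/250*e12


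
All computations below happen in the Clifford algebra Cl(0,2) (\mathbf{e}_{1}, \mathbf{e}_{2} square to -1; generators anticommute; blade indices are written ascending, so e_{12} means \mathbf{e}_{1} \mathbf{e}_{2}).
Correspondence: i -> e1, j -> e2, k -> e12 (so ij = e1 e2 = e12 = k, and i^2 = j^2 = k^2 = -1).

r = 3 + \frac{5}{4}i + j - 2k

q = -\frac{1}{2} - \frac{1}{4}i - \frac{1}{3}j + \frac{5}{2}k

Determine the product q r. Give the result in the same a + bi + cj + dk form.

In blades: q = -\frac{1}{2} - \frac{1}{4} e_{1} - \frac{1}{3} e_{2} + \frac{5}{2} e_{12}, r = 3 + \frac{5}{4} e_{1} + e_{2} - 2 e_{12}.
Distribute q over r term by term (generator squares from the signature, products reordered to ascending indices): (-\frac{1}{2})*r = -\frac{3}{2} - \frac{5}{8} e_{1} - \frac{1}{2} e_{2} + e_{12}; (-\frac{1}{4} e_{1})*r = \frac{5}{16} - \frac{3}{4} e_{1} - \frac{1}{2} e_{2} - \frac{1}{4} e_{12}; (-\frac{1}{3} e_{2})*r = \frac{1}{3} + \frac{2}{3} e_{1} - e_{2} + \frac{5}{12} e_{12}; (\frac{5}{2} e_{12})*r = 5 - \frac{5}{2} e_{1} + \frac{25}{8} e_{2} + \frac{15}{2} e_{12}.
Sum: \frac{199}{48} - \frac{77}{24} e_{1} + \frac{9}{8} e_{2} + \frac{26}{3} e_{12}; translating back through the correspondence:
Answer: \frac{199}{48} - \frac{77}{24}i + \frac{9}{8}j + \frac{26}{3}k


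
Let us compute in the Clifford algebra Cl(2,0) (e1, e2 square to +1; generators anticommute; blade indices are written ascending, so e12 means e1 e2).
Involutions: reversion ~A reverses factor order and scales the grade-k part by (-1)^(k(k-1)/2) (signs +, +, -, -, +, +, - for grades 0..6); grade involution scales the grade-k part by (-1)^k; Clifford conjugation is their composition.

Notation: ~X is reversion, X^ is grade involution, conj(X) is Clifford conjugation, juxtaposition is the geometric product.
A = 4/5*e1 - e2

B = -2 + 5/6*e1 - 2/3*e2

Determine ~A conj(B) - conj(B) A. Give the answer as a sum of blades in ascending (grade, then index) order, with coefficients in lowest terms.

first term: -4/3 - 8/5*e1 + 2*e2 - 3/10*e12
second term: -4/3 - 8/5*e1 + 2*e2 + 3/10*e12
Answer: -3/5*e12


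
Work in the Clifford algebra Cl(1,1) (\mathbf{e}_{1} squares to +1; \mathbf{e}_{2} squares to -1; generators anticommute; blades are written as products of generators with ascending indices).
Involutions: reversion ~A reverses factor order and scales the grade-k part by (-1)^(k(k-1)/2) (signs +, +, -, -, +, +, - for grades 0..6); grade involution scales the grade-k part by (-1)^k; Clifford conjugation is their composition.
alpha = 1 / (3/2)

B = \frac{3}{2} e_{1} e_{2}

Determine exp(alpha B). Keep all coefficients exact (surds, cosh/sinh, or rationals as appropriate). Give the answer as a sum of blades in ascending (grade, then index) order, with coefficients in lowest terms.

B^2 = (\frac{3}{2})^2*(e_{1} e_{2})^2 = \frac{9}{4}*(+1) = \frac{9}{4} (a basis 2-blade squares to minus the product of its generators' squares).
B^2 = \frac{9}{4} — a positive square means the series sums to a boost: l = \frac{3}{2}, alpha*l = 1, so exp(alpha B) = cosh(1) + (sinh(1)/(\frac{3}{2}))*B = \cosh{\left(1 \right)} + (\frac{2 \sinh{\left(1 \right)}}{3})*B.
Answer: \cosh{\left(1 \right)} + \sinh{\left(1 \right)} e_{1} e_{2}


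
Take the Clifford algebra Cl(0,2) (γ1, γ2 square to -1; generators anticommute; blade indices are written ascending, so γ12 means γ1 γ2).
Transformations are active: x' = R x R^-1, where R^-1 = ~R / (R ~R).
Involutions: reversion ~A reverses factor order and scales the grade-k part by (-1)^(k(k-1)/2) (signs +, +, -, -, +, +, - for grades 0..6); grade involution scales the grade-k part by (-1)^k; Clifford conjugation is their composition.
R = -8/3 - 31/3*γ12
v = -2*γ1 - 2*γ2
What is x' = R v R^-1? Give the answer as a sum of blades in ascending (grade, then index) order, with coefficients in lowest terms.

~R = -8/3 + 31/3*γ12, and R ~R = 1025/9, so R^-1 = ~R / (1025/9).
R v = -46/3*γ1 + 26*γ2
Answer: 2786/1025*γ1 + 802/1025*γ2


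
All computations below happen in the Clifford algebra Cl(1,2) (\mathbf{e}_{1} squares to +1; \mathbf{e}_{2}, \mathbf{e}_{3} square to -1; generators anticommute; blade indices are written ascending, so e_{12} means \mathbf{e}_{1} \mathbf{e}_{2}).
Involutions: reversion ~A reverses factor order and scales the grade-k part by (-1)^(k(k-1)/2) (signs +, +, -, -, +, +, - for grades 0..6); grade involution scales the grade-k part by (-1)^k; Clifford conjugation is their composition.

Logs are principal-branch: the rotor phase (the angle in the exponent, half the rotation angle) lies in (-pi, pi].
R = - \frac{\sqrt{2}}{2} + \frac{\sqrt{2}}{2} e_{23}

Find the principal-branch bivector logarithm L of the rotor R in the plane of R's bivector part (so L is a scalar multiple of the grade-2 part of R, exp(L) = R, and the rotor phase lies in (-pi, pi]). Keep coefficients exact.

The scalar part of R is - \frac{\sqrt{2}}{2}, which fixes the principal-branch rotor phase; the unit plane is then the bivector part divided by the sine of that phase, and L is that plane scaled by the phase.
Concretely: cos(phase) = - \frac{\sqrt{2}}{2} gives phase = ±\frac{3 \pi}{4}, and since phase/sin(phase) is even the sign is immaterial: L = (phase/sin(phase)) * <R>_2 = (\frac{3 \sqrt{2} \pi}{4}) * <R>_2.
Answer: \frac{3 \pi}{4} e_{23}


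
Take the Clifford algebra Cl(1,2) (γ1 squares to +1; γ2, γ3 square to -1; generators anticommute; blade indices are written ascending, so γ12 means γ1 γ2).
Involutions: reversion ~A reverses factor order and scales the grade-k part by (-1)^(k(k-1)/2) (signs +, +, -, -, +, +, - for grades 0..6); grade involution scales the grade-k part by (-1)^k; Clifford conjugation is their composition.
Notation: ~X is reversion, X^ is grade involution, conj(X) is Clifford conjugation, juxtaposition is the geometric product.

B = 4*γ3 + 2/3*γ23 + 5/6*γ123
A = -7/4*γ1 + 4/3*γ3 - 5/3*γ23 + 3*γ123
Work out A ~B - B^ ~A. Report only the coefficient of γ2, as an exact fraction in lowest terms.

first term: -71/18 + 11/18*γ1 + 52/9*γ2 - 98/9*γ12 - 7*γ13 + 35/24*γ23 + 7/6*γ123
second term: 31/18 + 61/18*γ1 - 68/9*γ2 - 98/9*γ12 - 7*γ13 + 35/24*γ23 - 7/6*γ123
Answer: 40/3


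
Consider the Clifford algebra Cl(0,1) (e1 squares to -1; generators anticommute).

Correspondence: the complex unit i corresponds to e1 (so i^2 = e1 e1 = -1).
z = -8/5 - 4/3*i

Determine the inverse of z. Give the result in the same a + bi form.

In blades: z = -8/5 - 4/3*e1.
With qbar = -8/5 + 4/3*e1 (scalar fixed, mapped units negated), z qbar = 976/225 (the sum of squared coefficients), so z^-1 = qbar / (976/225) = -45/122 + 75/244*e1; translating back:
Answer: -45/122 + 75/244*i


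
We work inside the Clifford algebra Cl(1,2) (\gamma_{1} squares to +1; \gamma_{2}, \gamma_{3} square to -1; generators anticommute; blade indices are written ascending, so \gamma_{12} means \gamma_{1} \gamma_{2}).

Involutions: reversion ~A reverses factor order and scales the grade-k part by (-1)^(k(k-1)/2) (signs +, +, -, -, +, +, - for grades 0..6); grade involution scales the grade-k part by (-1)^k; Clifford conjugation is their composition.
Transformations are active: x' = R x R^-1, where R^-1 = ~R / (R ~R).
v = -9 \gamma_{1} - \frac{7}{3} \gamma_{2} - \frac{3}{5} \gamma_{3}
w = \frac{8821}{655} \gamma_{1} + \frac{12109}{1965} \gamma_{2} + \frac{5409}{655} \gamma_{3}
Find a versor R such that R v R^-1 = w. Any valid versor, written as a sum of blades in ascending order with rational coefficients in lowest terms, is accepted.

Reasoning: v^2 = w^2 = \frac{16919}{225} since conjugation preserves the quadratic form; R = v + w = \frac{2926}{655} \gamma_{1} + \frac{2508}{655} \gamma_{2} + \frac{5016}{655} \gamma_{3} is then valid when invertible, keeping its own part and reversing (v - w)/2.
Answer: \frac{2926}{655} \gamma_{1} + \frac{2508}{655} \gamma_{2} + \frac{5016}{655} \gamma_{3}


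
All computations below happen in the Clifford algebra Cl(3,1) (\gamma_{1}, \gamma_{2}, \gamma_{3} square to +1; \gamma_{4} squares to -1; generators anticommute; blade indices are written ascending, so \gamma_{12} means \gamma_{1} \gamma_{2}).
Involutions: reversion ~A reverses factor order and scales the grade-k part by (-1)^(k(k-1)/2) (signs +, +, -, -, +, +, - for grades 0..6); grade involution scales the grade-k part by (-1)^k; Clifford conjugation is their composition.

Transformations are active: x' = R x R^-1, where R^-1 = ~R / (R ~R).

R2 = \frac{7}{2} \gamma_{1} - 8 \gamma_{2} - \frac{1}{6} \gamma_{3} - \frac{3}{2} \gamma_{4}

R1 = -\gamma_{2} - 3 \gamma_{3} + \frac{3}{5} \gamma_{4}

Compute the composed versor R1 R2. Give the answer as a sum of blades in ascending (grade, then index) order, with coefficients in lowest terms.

Distribute over the terms of R1 (each basis-blade product reordered to ascending indices, repeated generators contracted through their squares):
(-\gamma_{2}) R2 = 8 + \frac{7}{2} \gamma_{12} + \frac{1}{6} \gamma_{23} + \frac{3}{2} \gamma_{24}
(-3 \gamma_{3}) R2 = \frac{1}{2} + \frac{21}{2} \gamma_{13} - 24 \gamma_{23} + \frac{9}{2} \gamma_{34}
(\frac{3}{5} \gamma_{4}) R2 = \frac{9}{10} - \frac{21}{10} \gamma_{14} + \frac{24}{5} \gamma_{24} + \frac{1}{10} \gamma_{34}
Summing the partial products and collecting blades:
Answer: \frac{47}{5} + \frac{7}{2} \gamma_{12} + \frac{21}{2} \gamma_{13} - \frac{21}{10} \gamma_{14} - \frac{143}{6} \gamma_{23} + \frac{63}{10} \gamma_{24} + \frac{23}{5} \gamma_{34}


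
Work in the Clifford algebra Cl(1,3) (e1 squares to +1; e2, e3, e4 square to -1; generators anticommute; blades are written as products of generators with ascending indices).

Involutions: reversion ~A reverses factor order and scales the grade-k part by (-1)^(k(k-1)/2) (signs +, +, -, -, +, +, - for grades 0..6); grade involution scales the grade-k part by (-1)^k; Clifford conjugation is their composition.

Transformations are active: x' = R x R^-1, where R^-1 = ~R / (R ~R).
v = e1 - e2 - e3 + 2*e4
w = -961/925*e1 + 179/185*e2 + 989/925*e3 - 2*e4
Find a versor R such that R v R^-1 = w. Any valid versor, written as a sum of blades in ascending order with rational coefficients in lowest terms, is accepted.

Equal squares first: v^2 = w^2 = -5. Then v + w = -36/925*e1 - 6/185*e2 + 64/925*e3 is a versor taking v to w, provided it is invertible.
Answer: -36/925*e1 - 6/185*e2 + 64/925*e3


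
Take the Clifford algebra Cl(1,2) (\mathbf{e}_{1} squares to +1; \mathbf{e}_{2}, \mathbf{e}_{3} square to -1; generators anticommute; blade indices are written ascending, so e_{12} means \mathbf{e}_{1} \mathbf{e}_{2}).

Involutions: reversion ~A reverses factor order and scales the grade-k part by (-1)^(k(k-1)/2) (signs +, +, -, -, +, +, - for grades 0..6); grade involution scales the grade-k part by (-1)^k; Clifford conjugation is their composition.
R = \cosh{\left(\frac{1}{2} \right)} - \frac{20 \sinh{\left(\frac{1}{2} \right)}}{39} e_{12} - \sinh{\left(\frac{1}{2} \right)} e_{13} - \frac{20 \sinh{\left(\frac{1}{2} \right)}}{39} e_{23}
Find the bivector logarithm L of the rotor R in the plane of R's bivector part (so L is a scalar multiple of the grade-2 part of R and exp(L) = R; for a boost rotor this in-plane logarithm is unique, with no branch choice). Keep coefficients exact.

The scalar part of R is \cosh{\left(\frac{1}{2} \right)}, which fixes the rapidity magnitude through cosh (cosh is even, so it cannot fix the sign — the bivector part carries that); dividing the bivector part by sinh of the rapidity gives the plane, and L = rapidity * plane, where the joint sign ambiguity of (rapidity, plane) cancels in the product.
Concretely: cosh(rapidity) = \cosh{\left(\frac{1}{2} \right)} gives rapidity = ±\frac{1}{2}, and since rapidity/sinh(rapidity) is even the sign is immaterial: L = (rapidity/sinh(rapidity)) * <R>_2 = (\frac{1}{2 \sinh{\left(\frac{1}{2} \right)}}) * <R>_2.
Answer: - \frac{10}{39} e_{12} - \frac{1}{2} e_{13} - \frac{10}{39} e_{23}


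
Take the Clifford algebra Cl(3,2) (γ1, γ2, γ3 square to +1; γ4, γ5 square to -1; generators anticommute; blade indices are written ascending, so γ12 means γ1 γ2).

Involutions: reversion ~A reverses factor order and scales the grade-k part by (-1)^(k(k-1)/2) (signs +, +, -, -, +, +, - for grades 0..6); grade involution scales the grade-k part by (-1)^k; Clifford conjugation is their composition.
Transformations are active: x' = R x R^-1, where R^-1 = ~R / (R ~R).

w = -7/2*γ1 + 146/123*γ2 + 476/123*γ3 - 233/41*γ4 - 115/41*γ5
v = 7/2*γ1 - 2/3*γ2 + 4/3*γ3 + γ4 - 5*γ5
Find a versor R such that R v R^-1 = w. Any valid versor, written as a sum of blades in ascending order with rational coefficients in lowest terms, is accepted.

Construction: equal norms (both -415/36) license R = v + w = 64/123*γ2 + 640/123*γ3 - 192/41*γ4 - 320/41*γ5 — nothing changes along that direction, while (v - w)/2 changes sign, so v maps onto w.
Answer: 64/123*γ2 + 640/123*γ3 - 192/41*γ4 - 320/41*γ5


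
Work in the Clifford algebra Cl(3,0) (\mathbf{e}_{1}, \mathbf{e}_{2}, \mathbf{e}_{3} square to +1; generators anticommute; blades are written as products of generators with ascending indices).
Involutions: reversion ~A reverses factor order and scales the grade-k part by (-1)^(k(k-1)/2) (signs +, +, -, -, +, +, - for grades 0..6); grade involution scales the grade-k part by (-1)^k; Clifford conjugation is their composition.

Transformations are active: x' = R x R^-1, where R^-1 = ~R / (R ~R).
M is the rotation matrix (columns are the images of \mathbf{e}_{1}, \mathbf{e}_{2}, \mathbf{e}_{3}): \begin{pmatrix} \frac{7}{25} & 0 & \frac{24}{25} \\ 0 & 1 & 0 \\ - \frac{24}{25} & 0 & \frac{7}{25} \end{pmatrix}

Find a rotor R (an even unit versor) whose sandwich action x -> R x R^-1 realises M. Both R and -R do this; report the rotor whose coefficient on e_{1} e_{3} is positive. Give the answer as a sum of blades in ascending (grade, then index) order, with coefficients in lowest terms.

Method: write R = a + b12*e_{1} e_{2} + b13*e_{1} e_{3} + b23*e_{2} e_{3} with a^2 + b12^2 + b13^2 + b23^2 = 1 (so R^-1 = ~R). Expanding the columns R e_j ~R gives tr M = 4a^2 - 1 and, from the antisymmetric part, M21 - M12 = -4a*b12, M13 - M31 = 4a*b13, M32 - M23 = -4a*b23.
Here tr M = \frac{39}{25}, so a^2 = (1 + tr M)/4 = \frac{16}{25} and a = ±\frac{4}{5}. Taking a = \frac{4}{5}: M21 - M12 = 0, M13 - M31 = \frac{48}{25}, M32 - M23 = 0, giving b12 = 0, b13 = \frac{3}{5}, b23 = 0, i.e. R = \frac{4}{5} + \frac{3}{5} e_{1} e_{3}.
Its e_{1} e_{3} coefficient is already positive.
Answer: \frac{4}{5} + \frac{3}{5} e_{1} e_{3}. Recall the cover is two-to-one: with M of trace \frac{39}{25}, both preimages act alike, and the stated e_{1} e_{3} sign chooses the sheet.


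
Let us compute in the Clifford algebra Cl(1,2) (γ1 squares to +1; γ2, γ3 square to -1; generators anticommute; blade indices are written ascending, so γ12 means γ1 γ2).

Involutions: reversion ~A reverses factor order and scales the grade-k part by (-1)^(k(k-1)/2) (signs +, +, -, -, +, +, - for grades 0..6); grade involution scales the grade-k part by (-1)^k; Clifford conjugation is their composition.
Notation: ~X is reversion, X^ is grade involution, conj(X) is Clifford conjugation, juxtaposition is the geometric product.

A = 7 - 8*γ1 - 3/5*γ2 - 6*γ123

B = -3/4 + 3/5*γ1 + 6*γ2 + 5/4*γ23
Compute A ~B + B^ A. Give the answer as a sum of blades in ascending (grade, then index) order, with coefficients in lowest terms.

first term: -129/20 + 27/10*γ1 + 849/20*γ2 - 3/4*γ3 - 1191/25*γ12 - 36*γ13 - 247/20*γ23 + 29/2*γ123
second term: -81/20 + 93/10*γ1 - 831/20*γ2 - 3/4*γ3 - 1191/25*γ12 + 36*γ13 + 247/20*γ23 - 11/2*γ123
Answer: -21/2 + 12*γ1 + 9/10*γ2 - 3/2*γ3 - 2382/25*γ12 + 9*γ123


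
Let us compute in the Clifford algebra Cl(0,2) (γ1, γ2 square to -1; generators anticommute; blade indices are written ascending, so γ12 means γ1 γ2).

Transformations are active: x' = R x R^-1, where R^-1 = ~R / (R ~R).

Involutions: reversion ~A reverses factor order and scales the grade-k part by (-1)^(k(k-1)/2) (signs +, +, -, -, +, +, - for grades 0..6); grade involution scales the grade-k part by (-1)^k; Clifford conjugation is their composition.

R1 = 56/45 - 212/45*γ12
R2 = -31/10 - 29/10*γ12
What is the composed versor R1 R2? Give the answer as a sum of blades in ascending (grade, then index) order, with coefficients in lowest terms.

Distribute over the terms of R1 (each basis-blade product reordered to ascending indices, repeated generators contracted through their squares):
(56/45) R2 = -868/225 - 812/225*γ12
(-212/45*γ12) R2 = -3074/225 + 3286/225*γ12
Summing the partial products and collecting blades:
Answer: -438/25 + 2474/225*γ12


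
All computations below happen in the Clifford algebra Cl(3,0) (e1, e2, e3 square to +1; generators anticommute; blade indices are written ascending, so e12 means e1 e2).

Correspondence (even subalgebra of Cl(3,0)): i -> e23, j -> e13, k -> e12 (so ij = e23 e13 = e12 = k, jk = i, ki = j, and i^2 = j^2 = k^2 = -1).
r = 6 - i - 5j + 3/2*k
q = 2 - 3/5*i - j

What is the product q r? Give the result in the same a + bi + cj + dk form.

In blades: q = 2 - e13 - 3/5*e23, r = 6 + 3/2*e12 - 5*e13 - e23.
Distribute q over r term by term (generator squares from the signature, products reordered to ascending indices): (2)*r = 12 + 3*e12 - 10*e13 - 2*e23; (-e13)*r = -5 - e12 - 6*e13 - 3/2*e23; (-3/5*e23)*r = -3/5 + 3*e12 + 9/10*e13 - 18/5*e23.
Sum: 32/5 + 5*e12 - 151/10*e13 - 71/10*e23; translating back through the correspondence:
Answer: 32/5 - 71/10*i - 151/10*j + 5k


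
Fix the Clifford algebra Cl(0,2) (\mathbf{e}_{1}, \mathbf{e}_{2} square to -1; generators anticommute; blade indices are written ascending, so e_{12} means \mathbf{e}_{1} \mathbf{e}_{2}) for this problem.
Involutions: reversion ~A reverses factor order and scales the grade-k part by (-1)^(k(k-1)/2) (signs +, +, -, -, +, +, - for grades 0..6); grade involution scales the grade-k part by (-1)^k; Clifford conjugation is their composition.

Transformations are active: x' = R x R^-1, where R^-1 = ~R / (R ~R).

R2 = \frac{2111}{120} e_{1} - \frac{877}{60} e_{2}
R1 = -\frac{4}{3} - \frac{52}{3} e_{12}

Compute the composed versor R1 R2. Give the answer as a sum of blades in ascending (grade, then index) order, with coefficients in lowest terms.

Distribute over the terms of R1 (each basis-blade product reordered to ascending indices, repeated generators contracted through their squares):
(-\frac{4}{3}) R2 = -\frac{2111}{90} e_{1} + \frac{877}{45} e_{2}
(-\frac{52}{3} e_{12}) R2 = -\frac{11401}{45} e_{1} - \frac{27443}{90} e_{2}
Summing the partial products and collecting blades:
Answer: -\frac{24913}{90} e_{1} - \frac{8563}{30} e_{2}


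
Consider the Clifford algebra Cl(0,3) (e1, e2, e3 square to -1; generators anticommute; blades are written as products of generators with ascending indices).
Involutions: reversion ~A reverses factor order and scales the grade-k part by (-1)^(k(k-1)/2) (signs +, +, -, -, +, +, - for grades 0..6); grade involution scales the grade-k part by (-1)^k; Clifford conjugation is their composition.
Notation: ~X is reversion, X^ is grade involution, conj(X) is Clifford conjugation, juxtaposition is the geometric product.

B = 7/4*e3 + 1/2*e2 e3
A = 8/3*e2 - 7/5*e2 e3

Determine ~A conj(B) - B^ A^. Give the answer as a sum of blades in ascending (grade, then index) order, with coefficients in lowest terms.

first term: 7/10 + 49/20*e2 + 4/3*e3 - 14/3*e2 e3
second term: 7/10 + 49/20*e2 - 4/3*e3 - 14/3*e2 e3
Answer: 8/3*e3
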